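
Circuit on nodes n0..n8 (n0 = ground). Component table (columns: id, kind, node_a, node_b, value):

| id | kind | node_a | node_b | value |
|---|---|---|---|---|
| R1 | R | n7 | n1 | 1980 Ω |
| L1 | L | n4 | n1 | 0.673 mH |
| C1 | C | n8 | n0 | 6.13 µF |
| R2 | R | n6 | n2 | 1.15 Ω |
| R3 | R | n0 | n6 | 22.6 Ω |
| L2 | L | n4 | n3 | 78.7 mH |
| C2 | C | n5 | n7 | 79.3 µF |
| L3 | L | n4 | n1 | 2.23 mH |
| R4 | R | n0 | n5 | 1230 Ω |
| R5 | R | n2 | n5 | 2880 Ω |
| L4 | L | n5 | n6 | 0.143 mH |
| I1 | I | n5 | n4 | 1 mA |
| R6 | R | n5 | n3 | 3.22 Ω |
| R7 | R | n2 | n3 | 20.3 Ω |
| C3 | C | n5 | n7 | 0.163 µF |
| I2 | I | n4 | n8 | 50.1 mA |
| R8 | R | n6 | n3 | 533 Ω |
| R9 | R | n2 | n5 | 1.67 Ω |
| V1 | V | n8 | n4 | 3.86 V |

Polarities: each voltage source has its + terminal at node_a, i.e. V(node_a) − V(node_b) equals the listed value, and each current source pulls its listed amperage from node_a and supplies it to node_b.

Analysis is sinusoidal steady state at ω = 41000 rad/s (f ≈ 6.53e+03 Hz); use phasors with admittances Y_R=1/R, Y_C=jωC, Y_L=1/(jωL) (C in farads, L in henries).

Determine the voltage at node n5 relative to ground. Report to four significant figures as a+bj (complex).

-0.07231+0.02555j V

Element admittances at ω=41000 rad/s:
  Y(R1) = 0.0005051+0.000j S between n7,n1
  Y(L1) = 0.000-0.03624j S between n4,n1
  Y(C1) = 0.000+0.2513j S between n8,n0
  Y(R2) = 0.8696+0.000j S between n6,n2
  Y(R3) = 0.04425+0.000j S between n0,n6
  Y(L2) = 0.000-0.0003099j S between n4,n3
  Y(C2) = 0.000+3.251j S between n5,n7
  Y(L3) = 0.000-0.01094j S between n4,n1
  Y(R4) = 0.0008130+0.000j S between n0,n5
  Y(R5) = 0.0003472+0.000j S between n2,n5
  Y(L4) = 0.000-0.1706j S between n5,n6
  I1: injects 0.001 A into n4 (from n5)
  Y(R6) = 0.3106+0.000j S between n5,n3
  Y(R7) = 0.04926+0.000j S between n2,n3
  Y(C3) = 0.000+0.006683j S between n5,n7
  I2: injects 0.0501 A into n8 (from n4)
  Y(R8) = 0.001876+0.000j S between n6,n3
  Y(R9) = 0.5988+0.000j S between n2,n5
  V1: constraint V(n8)−V(n4) = 3.86
Assemble and solve the 9×9 MNA system:
  V(n1)=-3.865+0.02895j  V(n2)=-0.06801+0.02599j  V(n3)=-0.07172+0.02886j  V(n4)=-3.865-0.01165j  V(n5)=-0.07231+0.02555j  V(n6)=-0.06484+0.02613j  V(n7)=-0.07231+0.02614j  V(n8)=-0.004683-0.01165j
  i(V1)=0.04717+0.001177j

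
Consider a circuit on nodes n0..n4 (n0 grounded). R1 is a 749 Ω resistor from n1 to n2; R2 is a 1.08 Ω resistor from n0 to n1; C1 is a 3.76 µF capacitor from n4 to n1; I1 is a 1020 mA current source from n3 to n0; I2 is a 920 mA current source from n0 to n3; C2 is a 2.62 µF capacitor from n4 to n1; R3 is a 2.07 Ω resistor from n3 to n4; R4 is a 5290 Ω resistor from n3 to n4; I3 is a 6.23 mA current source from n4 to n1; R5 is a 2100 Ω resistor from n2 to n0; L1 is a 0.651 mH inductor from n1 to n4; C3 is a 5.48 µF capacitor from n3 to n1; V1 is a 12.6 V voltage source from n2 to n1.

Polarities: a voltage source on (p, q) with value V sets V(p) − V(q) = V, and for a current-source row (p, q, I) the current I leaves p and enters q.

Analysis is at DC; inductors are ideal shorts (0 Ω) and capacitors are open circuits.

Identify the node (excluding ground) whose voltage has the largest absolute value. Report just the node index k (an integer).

2

Apply KCL at each of the 4 non-ground nodes and solve the resulting linear system.
Node n1: branches {R1, R2, C1, C2, I3, L1, C3, V1} → V_1 = -0.1144
Node n2: branches {R1, R5, V1} → V_2 = 12.49
Node n3: branches {I1, I2, R3, R4, C3} → V_3 = -0.3213
Node n4: branches {C1, C2, R3, R4, I3, L1} → V_4 = -0.1144
Source currents: i(L1)=0.1062, i(V1)=-0.02277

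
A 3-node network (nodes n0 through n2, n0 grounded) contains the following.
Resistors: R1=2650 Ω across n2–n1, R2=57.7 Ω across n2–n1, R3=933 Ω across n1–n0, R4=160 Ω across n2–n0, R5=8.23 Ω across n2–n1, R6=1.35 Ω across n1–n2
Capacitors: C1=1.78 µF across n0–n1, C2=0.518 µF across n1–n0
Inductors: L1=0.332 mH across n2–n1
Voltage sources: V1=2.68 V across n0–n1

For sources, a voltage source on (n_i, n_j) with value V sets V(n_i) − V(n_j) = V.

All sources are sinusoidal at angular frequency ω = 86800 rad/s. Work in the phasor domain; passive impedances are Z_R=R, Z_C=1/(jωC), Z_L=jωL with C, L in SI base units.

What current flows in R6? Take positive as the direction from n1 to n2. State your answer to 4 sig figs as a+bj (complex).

-0.01398-0.0005474j A

MNA unknowns: 2 node voltages V₁..V_2 plus 1 source current (V1)
R1: Y=0.0003774+0.000j on G[2,1]
R2: Y=0.01733+0.000j on G[2,1]
R3: Y=0.001072+0.000j on G[1,0]
C1: Y=0.000+0.1545j on G[0,1]
R4: Y=0.006250+0.000j on G[2,0]
L1: Y=0.000-0.03470j on G[2,1]
R5: Y=0.1215+0.000j on G[2,1]
R6: Y=0.7407+0.000j on G[1,2]
C2: Y=0.000+0.04496j on G[1,0]
V1: row V0−V1=2.68, i_V1 at 0,1
solve → V1=-2.680+0.000j, V2=-2.661+0.0007390j
aux → i_V1=-0.01950-0.5346j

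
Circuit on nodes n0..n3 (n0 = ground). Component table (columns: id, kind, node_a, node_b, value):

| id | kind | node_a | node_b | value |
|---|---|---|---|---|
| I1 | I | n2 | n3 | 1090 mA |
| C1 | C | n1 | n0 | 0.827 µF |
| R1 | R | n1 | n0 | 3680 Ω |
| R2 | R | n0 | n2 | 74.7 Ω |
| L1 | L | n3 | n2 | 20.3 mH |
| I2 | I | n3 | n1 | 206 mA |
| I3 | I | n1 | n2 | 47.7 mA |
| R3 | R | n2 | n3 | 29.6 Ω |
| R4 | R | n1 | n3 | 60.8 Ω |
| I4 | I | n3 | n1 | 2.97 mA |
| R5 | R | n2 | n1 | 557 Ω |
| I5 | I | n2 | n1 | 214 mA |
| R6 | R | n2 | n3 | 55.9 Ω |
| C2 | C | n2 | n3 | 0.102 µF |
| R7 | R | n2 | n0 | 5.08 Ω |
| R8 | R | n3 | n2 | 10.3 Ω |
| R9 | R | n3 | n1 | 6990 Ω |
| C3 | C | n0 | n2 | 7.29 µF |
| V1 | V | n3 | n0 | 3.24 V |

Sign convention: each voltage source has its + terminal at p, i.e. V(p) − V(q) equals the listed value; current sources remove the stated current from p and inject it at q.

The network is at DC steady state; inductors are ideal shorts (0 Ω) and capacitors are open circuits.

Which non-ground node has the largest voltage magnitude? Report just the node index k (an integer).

1

Element admittances at DC:
  I1: injects 1.09 A into n3 (from n2)
  Y(C1) = 0.000 S between n1,n0
  Y(R1) = 0.0002717 S between n1,n0
  Y(R2) = 0.01339 S between n0,n2
  L1: short n3↔n2 (DC inductor)
  I2: injects 0.206 A into n1 (from n3)
  I3: injects 0.0477 A into n2 (from n1)
  Y(R3) = 0.03378 S between n2,n3
  Y(R4) = 0.01645 S between n1,n3
  I4: injects 0.00297 A into n1 (from n3)
  Y(R5) = 0.001795 S between n2,n1
  I5: injects 0.214 A into n1 (from n2)
  Y(R6) = 0.01789 S between n2,n3
  Y(C2) = 0.000 S between n2,n3
  Y(R7) = 0.1969 S between n2,n0
  Y(R8) = 0.09709 S between n3,n2
  Y(R9) = 0.0001431 S between n3,n1
  Y(C3) = 0.000 S between n0,n2
  V1: constraint V(n3)−V(n0) = 3.24
Assemble and solve the 5×5 MNA system:
  V(n1)=23.31  V(n2)=3.240  V(n3)=3.240
  i(L1)=1.901  i(V1)=-0.6875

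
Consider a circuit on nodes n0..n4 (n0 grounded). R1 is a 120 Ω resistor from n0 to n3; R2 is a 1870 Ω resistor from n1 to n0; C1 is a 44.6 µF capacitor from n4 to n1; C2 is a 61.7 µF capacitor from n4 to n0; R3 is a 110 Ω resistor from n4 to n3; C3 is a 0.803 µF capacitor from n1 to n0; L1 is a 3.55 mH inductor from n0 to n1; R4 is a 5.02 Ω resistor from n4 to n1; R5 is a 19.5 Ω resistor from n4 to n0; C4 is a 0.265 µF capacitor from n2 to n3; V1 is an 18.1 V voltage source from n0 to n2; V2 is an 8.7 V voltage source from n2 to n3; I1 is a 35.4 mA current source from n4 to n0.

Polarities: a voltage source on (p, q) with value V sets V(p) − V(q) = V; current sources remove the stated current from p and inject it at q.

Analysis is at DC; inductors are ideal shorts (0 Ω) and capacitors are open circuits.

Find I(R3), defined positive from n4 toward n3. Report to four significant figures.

0.2339 A

Element admittances at DC:
  Y(R1) = 0.008333 S between n0,n3
  Y(R2) = 0.0005348 S between n1,n0
  Y(C1) = 0.000 S between n4,n1
  Y(C2) = 0.000 S between n4,n0
  Y(R3) = 0.009091 S between n4,n3
  Y(C3) = 0.000 S between n1,n0
  L1: short n0↔n1 (DC inductor)
  Y(R4) = 0.1992 S between n4,n1
  Y(R5) = 0.05128 S between n4,n0
  Y(C4) = 0.000 S between n2,n3
  V1: constraint V(n0)−V(n2) = 18.1
  V2: constraint V(n2)−V(n3) = 8.7
  I1: injects 0.0354 A into n0 (from n4)
Assemble and solve the 7×7 MNA system:
  V(n1)=0.000  V(n2)=-18.10  V(n3)=-26.80  V(n4)=-1.075
  i(L1)=0.2141  i(V1)=-0.4572  i(V2)=-0.4572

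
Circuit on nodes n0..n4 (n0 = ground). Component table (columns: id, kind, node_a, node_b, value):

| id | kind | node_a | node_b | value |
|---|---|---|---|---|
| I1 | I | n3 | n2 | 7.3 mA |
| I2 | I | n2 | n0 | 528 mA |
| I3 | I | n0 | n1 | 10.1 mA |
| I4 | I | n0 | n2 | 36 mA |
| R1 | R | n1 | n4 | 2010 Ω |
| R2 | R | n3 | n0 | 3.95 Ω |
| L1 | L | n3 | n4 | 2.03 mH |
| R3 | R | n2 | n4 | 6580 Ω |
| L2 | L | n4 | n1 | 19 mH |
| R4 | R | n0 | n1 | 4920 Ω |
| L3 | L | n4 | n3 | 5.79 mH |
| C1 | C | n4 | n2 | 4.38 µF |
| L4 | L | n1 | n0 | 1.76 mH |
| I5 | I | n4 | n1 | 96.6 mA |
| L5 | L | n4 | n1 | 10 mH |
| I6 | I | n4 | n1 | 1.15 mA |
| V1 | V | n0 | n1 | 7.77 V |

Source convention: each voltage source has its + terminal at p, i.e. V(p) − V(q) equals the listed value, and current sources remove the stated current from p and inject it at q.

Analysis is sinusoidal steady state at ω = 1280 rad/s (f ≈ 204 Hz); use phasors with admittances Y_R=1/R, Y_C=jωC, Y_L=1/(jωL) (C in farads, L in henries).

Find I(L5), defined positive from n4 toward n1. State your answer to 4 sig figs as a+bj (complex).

0.05295-0.3250j A

MNA unknowns: 4 node voltages V₁..V_4 plus 1 source current (V1)
I1: z[3]−=0.0073, z[2]+=0.0073
I2: z[2]−=0.528, z[0]+=0.528
I3: z[0]−=0.0101, z[1]+=0.0101
I4: z[0]−=0.036, z[2]+=0.036
R1: Y=0.0004975+0.000j on G[1,4]
R2: Y=0.2532+0.000j on G[3,0]
L1: Y=0.000-0.3849j on G[3,4]
R3: Y=0.0001520+0.000j on G[2,4]
L2: Y=0.000-0.04112j on G[4,1]
R4: Y=0.0002033+0.000j on G[0,1]
L3: Y=0.000-0.1349j on G[4,3]
C1: Y=0.000+0.005606j on G[4,2]
L4: Y=0.000-0.4439j on G[1,0]
I5: z[4]−=0.0966, z[1]+=0.0966
L5: Y=0.000-0.07812j on G[4,1]
I6: z[4]−=0.00115, z[1]+=0.00115
V1: row V0−V1=7.77, i_V1 at 0,1
solve → V1=-7.770+0.000j, V2=-5.952+87.07j, V3=-2.657+1.958j, V4=-3.611+0.6778j
aux → i_V1=-0.1923+3.945j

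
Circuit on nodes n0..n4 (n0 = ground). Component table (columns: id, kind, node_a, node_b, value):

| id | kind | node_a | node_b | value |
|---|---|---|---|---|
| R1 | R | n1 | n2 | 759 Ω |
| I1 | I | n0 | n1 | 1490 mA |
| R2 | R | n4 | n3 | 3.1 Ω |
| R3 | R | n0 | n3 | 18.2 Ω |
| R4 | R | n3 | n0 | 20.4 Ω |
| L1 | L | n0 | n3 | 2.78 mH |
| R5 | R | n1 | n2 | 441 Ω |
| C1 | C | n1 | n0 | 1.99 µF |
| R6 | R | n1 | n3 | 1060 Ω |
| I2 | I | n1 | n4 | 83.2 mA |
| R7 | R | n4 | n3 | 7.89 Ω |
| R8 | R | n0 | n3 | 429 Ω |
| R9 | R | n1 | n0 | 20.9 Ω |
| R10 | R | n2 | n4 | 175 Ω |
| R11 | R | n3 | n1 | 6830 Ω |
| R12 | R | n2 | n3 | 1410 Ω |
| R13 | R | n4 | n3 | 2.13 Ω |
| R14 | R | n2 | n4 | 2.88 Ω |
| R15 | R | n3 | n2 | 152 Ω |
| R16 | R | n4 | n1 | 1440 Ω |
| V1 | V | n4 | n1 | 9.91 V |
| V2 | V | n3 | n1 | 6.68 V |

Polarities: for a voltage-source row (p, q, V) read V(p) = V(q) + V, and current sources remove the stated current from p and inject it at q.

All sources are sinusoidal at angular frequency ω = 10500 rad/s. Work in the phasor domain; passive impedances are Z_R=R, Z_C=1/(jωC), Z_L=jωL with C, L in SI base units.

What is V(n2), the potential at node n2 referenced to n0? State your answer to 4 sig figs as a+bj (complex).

Element admittances at ω=10500 rad/s:
  Y(R1) = 0.001318+0.000j S between n1,n2
  I1: injects 1.49 A into n1 (from n0)
  Y(R2) = 0.3226+0.000j S between n4,n3
  Y(R3) = 0.05495+0.000j S between n0,n3
  Y(R4) = 0.04902+0.000j S between n3,n0
  Y(L1) = 0.000-0.03426j S between n0,n3
  Y(R5) = 0.002268+0.000j S between n1,n2
  Y(C1) = 0.000+0.02090j S between n1,n0
  Y(R6) = 0.0009434+0.000j S between n1,n3
  I2: injects 0.0832 A into n4 (from n1)
  Y(R7) = 0.1267+0.000j S between n4,n3
  Y(R8) = 0.002331+0.000j S between n0,n3
  Y(R9) = 0.04785+0.000j S between n1,n0
  Y(R10) = 0.005714+0.000j S between n2,n4
  Y(R11) = 0.0001464+0.000j S between n3,n1
  Y(R12) = 0.0007092+0.000j S between n2,n3
  Y(R13) = 0.4695+0.000j S between n4,n3
  Y(R14) = 0.3472+0.000j S between n2,n4
  Y(R15) = 0.006579+0.000j S between n3,n2
  Y(R16) = 0.0006944+0.000j S between n4,n1
  V1: constraint V(n4)−V(n1) = 9.91
  V2: constraint V(n3)−V(n1) = 6.68
Assemble and solve the 6×6 MNA system:
  V(n1)=4.894+1.909j  V(n2)=14.64+1.909j  V(n3)=11.57+1.909j  V(n4)=14.80+1.909j
  i(V1)=-2.949+0.000j  i(V2)=1.687+0.1936j

14.64+1.909j V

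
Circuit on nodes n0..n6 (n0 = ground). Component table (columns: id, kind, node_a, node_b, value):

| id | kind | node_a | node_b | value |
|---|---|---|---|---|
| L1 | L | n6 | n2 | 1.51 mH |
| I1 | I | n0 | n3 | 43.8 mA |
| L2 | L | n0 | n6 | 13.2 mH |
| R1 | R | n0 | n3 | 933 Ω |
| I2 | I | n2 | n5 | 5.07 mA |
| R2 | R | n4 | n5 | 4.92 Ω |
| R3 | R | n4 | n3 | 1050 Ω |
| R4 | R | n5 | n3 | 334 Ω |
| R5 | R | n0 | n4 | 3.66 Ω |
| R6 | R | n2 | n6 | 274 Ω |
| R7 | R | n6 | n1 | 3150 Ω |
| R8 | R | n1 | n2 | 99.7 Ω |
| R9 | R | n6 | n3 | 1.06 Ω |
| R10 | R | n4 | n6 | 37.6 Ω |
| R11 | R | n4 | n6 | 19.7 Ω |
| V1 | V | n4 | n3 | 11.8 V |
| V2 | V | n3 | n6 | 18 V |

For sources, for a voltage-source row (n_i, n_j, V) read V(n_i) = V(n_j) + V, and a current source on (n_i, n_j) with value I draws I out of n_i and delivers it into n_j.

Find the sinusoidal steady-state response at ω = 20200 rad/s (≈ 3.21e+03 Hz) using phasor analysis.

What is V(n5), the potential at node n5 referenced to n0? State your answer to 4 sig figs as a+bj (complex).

0.06461-0.4046j V

Element admittances at ω=20200 rad/s:
  Y(L1) = 0.000-0.03278j S between n6,n2
  I1: injects 0.0438 A into n3 (from n0)
  Y(L2) = 0.000-0.003750j S between n0,n6
  Y(R1) = 0.001072+0.000j S between n0,n3
  I2: injects 0.00507 A into n5 (from n2)
  Y(R2) = 0.2033+0.000j S between n4,n5
  Y(R3) = 0.0009524+0.000j S between n4,n3
  Y(R4) = 0.002994+0.000j S between n5,n3
  Y(R5) = 0.2732+0.000j S between n0,n4
  Y(R6) = 0.003650+0.000j S between n2,n6
  Y(R7) = 0.0003175+0.000j S between n6,n1
  Y(R8) = 0.01003+0.000j S between n1,n2
  Y(R9) = 0.9434+0.000j S between n6,n3
  Y(R10) = 0.02660+0.000j S between n4,n6
  Y(R11) = 0.05076+0.000j S between n4,n6
  V1: constraint V(n4)−V(n3) = 11.8
  V2: constraint V(n3)−V(n6) = 18
Assemble and solve the 8×8 MNA system:
  V(n1)=-29.61-0.5523j  V(n2)=-29.61-0.5570j  V(n3)=-11.59-0.4046j  V(n4)=0.2113-0.4046j  V(n5)=0.06461-0.4046j  V(n6)=-29.59-0.4046j
  i(V1)=-2.404+0.1105j  i(V2)=-19.28+0.1110j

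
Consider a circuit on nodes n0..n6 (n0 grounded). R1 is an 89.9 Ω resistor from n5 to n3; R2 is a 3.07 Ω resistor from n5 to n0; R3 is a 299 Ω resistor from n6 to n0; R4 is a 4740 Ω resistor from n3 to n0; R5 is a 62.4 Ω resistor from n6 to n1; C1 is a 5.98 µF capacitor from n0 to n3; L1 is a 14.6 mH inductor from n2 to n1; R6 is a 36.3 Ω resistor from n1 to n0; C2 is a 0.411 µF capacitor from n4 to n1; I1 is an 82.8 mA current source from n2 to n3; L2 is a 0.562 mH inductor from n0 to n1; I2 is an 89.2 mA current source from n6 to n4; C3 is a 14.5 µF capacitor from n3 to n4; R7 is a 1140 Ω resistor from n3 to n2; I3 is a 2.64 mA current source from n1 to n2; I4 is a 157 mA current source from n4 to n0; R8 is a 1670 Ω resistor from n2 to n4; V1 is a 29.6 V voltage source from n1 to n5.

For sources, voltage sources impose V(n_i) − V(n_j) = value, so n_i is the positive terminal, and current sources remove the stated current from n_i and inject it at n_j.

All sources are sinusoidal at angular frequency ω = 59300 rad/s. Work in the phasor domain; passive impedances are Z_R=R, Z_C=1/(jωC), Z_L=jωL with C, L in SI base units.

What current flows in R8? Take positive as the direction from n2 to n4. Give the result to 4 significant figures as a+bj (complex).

-0.01459-0.02299j A

MNA unknowns: 6 node voltages V₁..V_6 plus 1 source current (V1)
R1: Y=0.01112+0.000j on G[5,3]
R2: Y=0.3257+0.000j on G[5,0]
R3: Y=0.003344+0.000j on G[6,0]
R4: Y=0.0002110+0.000j on G[3,0]
R5: Y=0.01603+0.000j on G[6,1]
C1: Y=0.000+0.3546j on G[0,3]
L1: Y=0.000-0.001155j on G[2,1]
R6: Y=0.02755+0.000j on G[1,0]
C2: Y=0.000+0.02437j on G[4,1]
I1: z[2]−=0.0828, z[3]+=0.0828
L2: Y=0.000-0.03001j on G[0,1]
I2: z[6]−=0.0892, z[4]+=0.0892
C3: Y=0.000+0.8599j on G[3,4]
R7: Y=0.0008772+0.000j on G[3,2]
I3: z[1]−=0.00264, z[2]+=0.00264
I4: z[4]−=0.157, z[0]+=0.157
R8: Y=0.0005988+0.000j on G[2,4]
V1: row V1−V5=29.6, i_V1 at 1,5
solve → V1=26.84+0.7199j, V2=-22.14-38.06j, V3=1.548+0.2205j, V4=2.219+0.3274j, V5=-2.760+0.7199j, V6=17.60+0.5956j
aux → i_V1=-0.9469+0.2400j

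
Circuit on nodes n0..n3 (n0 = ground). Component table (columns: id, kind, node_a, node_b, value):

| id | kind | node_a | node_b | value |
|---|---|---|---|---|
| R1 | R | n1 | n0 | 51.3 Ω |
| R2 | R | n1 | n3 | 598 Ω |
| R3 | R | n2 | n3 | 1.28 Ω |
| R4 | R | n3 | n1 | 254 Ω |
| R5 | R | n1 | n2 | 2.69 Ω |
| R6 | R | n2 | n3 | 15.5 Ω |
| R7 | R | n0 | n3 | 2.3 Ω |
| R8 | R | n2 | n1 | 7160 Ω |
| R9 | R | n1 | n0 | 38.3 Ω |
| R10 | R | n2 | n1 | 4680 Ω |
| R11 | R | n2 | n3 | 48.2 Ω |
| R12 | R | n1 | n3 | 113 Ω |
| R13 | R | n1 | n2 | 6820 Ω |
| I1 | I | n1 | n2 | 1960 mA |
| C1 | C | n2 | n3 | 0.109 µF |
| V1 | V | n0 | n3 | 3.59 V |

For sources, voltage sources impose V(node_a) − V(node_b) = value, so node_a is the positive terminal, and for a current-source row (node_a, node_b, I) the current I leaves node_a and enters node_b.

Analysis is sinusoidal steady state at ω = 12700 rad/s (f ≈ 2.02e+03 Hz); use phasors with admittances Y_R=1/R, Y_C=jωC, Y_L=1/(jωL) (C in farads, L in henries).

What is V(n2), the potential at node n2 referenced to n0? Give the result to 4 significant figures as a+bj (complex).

-3.140-0.0006785j V

Apply KCL at each of the 3 non-ground nodes and solve the resulting linear system.
Node n1: branches {R1, R2, R4, R5, R8, R9, R10, R12, R13, I1} → V_1 = -7.358-0.0005843j
Node n2: branches {R3, R5, R6, R8, R10, R11, R13, I1, C1} → V_2 = -3.140-0.0006785j
Node n3: branches {R2, R3, R4, R6, R7, R11, R12, C1, V1} → V_3 = -3.590+0.000j
Source currents: i(V1)=-1.896-2.664e-05j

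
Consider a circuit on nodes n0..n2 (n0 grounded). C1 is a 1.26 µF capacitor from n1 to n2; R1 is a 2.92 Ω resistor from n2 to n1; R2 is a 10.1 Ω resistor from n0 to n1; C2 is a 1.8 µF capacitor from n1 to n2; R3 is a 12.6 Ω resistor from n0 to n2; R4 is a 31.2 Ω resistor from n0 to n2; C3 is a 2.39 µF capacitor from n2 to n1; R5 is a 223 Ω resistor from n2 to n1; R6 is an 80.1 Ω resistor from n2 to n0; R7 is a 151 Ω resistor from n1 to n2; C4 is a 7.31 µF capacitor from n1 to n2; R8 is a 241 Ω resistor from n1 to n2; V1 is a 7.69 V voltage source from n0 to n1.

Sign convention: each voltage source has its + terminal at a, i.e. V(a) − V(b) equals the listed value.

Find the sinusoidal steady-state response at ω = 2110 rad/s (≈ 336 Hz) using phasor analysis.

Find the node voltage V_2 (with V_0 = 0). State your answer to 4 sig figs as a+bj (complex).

-5.718-0.1102j V

MNA unknowns: 2 node voltages V₁..V_2 plus 1 source current (V1)
C1: Y=0.000+0.002659j on G[1,2]
R1: Y=0.3425+0.000j on G[2,1]
R2: Y=0.09901+0.000j on G[0,1]
C2: Y=0.000+0.003798j on G[1,2]
R3: Y=0.07937+0.000j on G[0,2]
R4: Y=0.03205+0.000j on G[0,2]
C3: Y=0.000+0.005043j on G[2,1]
R5: Y=0.004484+0.000j on G[2,1]
R6: Y=0.01248+0.000j on G[2,0]
R7: Y=0.006623+0.000j on G[1,2]
C4: Y=0.000+0.01542j on G[1,2]
R8: Y=0.004149+0.000j on G[1,2]
V1: row V0−V1=7.69, i_V1 at 0,1
solve → V1=-7.690+0.000j, V2=-5.718-0.1102j
aux → i_V1=-1.470-0.01366j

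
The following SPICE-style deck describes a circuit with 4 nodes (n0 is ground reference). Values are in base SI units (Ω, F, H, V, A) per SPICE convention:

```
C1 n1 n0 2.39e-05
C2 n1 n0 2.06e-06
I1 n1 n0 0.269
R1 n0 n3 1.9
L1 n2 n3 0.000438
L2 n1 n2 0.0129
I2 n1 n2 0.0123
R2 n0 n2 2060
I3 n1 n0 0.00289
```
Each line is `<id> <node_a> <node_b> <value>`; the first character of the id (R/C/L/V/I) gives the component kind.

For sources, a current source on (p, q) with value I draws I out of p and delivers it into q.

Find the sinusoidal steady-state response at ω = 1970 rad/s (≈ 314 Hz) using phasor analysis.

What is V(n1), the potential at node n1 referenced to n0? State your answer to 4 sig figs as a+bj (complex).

MNA unknowns: 3 node voltages V₁..V_3
C1: Y=0.000+0.04708j on G[1,0]
C2: Y=0.000+0.004058j on G[1,0]
I1: z[1]−=0.269, z[0]+=0.269
R1: Y=0.5263+0.000j on G[0,3]
L1: Y=0.000-1.159j on G[2,3]
L2: Y=0.000-0.03935j on G[1,2]
I2: z[1]−=0.0123, z[2]+=0.0123
R2: Y=0.0004854+0.000j on G[0,2]
I3: z[1]−=0.00289, z[0]+=0.00289
solve → V1=-4.285+20.48j, V2=1.284+1.084j, V3=1.473+0.4154j

-4.285+20.48j V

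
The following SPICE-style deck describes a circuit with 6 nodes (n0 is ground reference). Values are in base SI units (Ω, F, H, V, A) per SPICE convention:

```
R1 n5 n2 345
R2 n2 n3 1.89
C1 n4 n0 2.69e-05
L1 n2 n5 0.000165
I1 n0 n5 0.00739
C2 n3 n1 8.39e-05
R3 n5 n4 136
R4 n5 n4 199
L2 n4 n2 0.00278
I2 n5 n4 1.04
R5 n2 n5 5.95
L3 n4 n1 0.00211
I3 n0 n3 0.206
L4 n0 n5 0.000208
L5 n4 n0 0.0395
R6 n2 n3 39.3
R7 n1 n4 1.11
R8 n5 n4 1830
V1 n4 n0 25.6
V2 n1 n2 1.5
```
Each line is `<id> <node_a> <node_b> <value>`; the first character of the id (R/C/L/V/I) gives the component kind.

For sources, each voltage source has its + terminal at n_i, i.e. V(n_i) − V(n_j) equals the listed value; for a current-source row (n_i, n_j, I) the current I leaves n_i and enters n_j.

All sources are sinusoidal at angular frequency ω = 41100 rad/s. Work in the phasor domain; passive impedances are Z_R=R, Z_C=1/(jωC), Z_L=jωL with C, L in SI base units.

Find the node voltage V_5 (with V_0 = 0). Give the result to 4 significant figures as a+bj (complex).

13.98+3.372j V

MNA unknowns: 5 node voltages V₁..V_5 plus 2 source currents (V1, V2)
R1: Y=0.002899+0.000j on G[5,2]
R2: Y=0.5291+0.000j on G[2,3]
C1: Y=0.000+1.106j on G[4,0]
L1: Y=0.000-0.1475j on G[2,5]
I1: z[0]−=0.00739, z[5]+=0.00739
C2: Y=0.000+3.448j on G[3,1]
R3: Y=0.007353+0.000j on G[5,4]
R4: Y=0.005025+0.000j on G[5,4]
L2: Y=0.000-0.008752j on G[4,2]
I2: z[5]−=1.04, z[4]+=1.04
R5: Y=0.1681+0.000j on G[2,5]
L3: Y=0.000-0.01153j on G[4,1]
I3: z[0]−=0.206, z[3]+=0.206
L4: Y=0.000-0.1170j on G[0,5]
L5: Y=0.000-0.0006160j on G[4,0]
R6: Y=0.02545+0.000j on G[2,3]
R7: Y=0.9009+0.000j on G[1,4]
R8: Y=0.0005464+0.000j on G[5,4]
V1: row V4−V0=25.6, i_V1 at 4,0
V2: row V1−V2=1.5, i_V2 at 1,2
solve → V1=24.37+1.725j, V2=22.87+1.725j, V3=24.34+1.902j, V4=25.60+0.000j, V5=13.98+3.372j
aux → i_V1=-0.1810-26.65j, i_V2=0.4759-1.666j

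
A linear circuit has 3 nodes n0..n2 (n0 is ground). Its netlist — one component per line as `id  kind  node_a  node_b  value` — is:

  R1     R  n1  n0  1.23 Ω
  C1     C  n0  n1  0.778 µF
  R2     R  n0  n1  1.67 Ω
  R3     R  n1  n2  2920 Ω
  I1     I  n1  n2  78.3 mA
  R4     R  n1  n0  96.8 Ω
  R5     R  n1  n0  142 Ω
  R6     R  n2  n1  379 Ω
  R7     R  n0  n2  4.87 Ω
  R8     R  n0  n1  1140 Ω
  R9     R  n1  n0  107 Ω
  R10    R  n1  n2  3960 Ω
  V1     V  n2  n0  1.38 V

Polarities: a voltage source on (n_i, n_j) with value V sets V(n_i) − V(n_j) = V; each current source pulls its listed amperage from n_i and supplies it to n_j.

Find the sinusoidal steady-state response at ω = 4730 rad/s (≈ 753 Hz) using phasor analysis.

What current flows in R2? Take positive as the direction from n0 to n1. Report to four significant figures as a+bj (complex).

MNA unknowns: 2 node voltages V₁..V_2 plus 1 source current (V1)
R1: Y=0.8130+0.000j on G[1,0]
C1: Y=0.000+0.003680j on G[0,1]
R2: Y=0.5988+0.000j on G[0,1]
R3: Y=0.0003425+0.000j on G[1,2]
I1: z[1]−=0.0783, z[2]+=0.0783
R4: Y=0.01033+0.000j on G[1,0]
R5: Y=0.007042+0.000j on G[1,0]
R6: Y=0.002639+0.000j on G[2,1]
R7: Y=0.2053+0.000j on G[0,2]
R8: Y=0.0008772+0.000j on G[0,1]
R9: Y=0.009346+0.000j on G[1,0]
R10: Y=0.0002525+0.000j on G[1,2]
V1: row V2−V0=1.38, i_V1 at 2,0
solve → V1=-0.05118+0.0001306j, V2=1.380+0.000j
aux → i_V1=-0.2097+4.222e-07j

0.03065-7.818e-05j A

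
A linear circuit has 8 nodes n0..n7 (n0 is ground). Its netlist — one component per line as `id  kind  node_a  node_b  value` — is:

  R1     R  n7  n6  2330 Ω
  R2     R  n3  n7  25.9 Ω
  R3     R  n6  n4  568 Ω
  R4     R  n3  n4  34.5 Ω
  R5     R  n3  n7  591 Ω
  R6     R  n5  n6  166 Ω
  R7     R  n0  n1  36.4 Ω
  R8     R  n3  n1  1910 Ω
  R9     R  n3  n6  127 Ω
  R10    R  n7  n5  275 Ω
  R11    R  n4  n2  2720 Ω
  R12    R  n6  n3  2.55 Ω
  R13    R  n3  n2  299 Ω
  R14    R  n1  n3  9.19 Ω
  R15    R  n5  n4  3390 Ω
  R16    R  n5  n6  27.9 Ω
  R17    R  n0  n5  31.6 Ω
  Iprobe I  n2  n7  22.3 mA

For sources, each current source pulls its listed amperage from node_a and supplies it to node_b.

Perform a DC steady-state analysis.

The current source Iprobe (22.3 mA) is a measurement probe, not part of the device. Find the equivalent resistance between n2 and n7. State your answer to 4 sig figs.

R_eq = 292.4 Ω

Element admittances at DC:
  Y(R1) = 0.0004292 S between n7,n6
  Y(R2) = 0.03861 S between n3,n7
  Y(R3) = 0.001761 S between n6,n4
  Y(R4) = 0.02899 S between n3,n4
  Y(R5) = 0.001692 S between n3,n7
  Y(R6) = 0.006024 S between n5,n6
  Y(R7) = 0.02747 S between n0,n1
  Y(R8) = 0.0005236 S between n3,n1
  Y(R9) = 0.007874 S between n3,n6
  Y(R10) = 0.003636 S between n7,n5
  Y(R11) = 0.0003676 S between n4,n2
  Y(R12) = 0.3922 S between n6,n3
  Y(R13) = 0.003344 S between n3,n2
  Y(R14) = 0.1088 S between n1,n3
  Y(R15) = 0.0002950 S between n5,n4
  Y(R16) = 0.03584 S between n5,n6
  Y(R17) = 0.03165 S between n0,n5
  Iprobe: injects 0.0223 A into n7 (from n2)
Assemble and solve the 7×7 MNA system:
  V(n1)=-0.01572  V(n2)=-6.034  V(n3)=-0.01967  V(n4)=-0.08957  V(n5)=0.01365  V(n6)=-0.01632  V(n7)=0.4857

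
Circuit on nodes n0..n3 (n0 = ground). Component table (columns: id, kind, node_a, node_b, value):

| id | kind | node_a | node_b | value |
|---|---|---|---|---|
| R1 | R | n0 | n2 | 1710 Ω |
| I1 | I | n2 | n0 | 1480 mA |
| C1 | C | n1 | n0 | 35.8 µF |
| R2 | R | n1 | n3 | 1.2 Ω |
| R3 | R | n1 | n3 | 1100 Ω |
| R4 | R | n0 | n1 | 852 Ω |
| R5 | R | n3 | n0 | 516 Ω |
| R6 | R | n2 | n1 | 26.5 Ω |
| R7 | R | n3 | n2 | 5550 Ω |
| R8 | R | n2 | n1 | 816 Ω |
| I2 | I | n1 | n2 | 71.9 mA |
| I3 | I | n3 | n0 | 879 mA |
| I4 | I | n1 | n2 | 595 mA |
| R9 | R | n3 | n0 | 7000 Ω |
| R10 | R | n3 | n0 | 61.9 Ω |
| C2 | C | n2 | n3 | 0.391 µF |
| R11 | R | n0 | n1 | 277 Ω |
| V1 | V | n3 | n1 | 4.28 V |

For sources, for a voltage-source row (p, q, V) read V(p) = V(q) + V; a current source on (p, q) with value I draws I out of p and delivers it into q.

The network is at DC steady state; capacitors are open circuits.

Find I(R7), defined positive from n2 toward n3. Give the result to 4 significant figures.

-0.004183 A

Element admittances at DC:
  Y(R1) = 0.0005848 S between n0,n2
  I1: injects 1.48 A into n0 (from n2)
  Y(C1) = 0.000 S between n1,n0
  Y(R2) = 0.8333 S between n1,n3
  Y(R3) = 0.0009091 S between n1,n3
  Y(R4) = 0.001174 S between n0,n1
  Y(R5) = 0.001938 S between n3,n0
  Y(R6) = 0.03774 S between n2,n1
  Y(R7) = 0.0001802 S between n3,n2
  Y(R8) = 0.001225 S between n2,n1
  I2: injects 0.0719 A into n2 (from n1)
  I3: injects 0.879 A into n0 (from n3)
  I4: injects 0.595 A into n2 (from n1)
  Y(R9) = 0.0001429 S between n3,n0
  Y(R10) = 0.01616 S between n3,n0
  Y(C2) = 0.000 S between n2,n3
  Y(R11) = 0.003610 S between n0,n1
  V1: constraint V(n3)−V(n1) = 4.28
Assemble and solve the 4×4 MNA system:
  V(n1)=-102.8  V(n2)=-121.7  V(n3)=-98.50
  i(V1)=-2.658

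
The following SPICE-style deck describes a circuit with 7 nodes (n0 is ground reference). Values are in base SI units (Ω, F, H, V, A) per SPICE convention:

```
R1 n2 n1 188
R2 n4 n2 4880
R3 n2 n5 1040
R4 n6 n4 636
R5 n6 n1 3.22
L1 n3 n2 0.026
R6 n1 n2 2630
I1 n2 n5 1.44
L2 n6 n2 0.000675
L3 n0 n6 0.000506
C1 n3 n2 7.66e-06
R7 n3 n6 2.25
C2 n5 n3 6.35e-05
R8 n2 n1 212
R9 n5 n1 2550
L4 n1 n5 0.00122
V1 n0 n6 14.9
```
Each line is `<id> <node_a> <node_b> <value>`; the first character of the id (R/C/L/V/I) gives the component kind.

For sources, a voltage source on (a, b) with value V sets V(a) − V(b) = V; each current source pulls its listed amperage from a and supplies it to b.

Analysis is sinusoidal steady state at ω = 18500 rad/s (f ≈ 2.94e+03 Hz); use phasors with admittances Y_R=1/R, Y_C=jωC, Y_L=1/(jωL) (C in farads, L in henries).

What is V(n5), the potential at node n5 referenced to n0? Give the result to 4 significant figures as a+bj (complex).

Apply KCL at each of the 6 non-ground nodes and solve the resulting linear system.
Node n1: branches {R1, R5, R6, R8, R9, L4} → V_1 = -15.80+0.7866j
Node n2: branches {R1, R2, R3, L1, R6, I1, L2, C1, R8} → V_2 = -24.07+17.42j
Node n3: branches {L1, C1, R7, C2} → V_3 = -17.40-2.209j
Node n4: branches {R2, R4} → V_4 = -15.96+2.009j
Node n5: branches {R3, I1, C2, R9, L4} → V_5 = -17.45-3.595j
Node n6: branches {R4, R5, L2, L3, R7, V1} → V_6 = -14.90+0.000j
Source currents: i(V1)=0.000+1.592j

-17.45-3.595j V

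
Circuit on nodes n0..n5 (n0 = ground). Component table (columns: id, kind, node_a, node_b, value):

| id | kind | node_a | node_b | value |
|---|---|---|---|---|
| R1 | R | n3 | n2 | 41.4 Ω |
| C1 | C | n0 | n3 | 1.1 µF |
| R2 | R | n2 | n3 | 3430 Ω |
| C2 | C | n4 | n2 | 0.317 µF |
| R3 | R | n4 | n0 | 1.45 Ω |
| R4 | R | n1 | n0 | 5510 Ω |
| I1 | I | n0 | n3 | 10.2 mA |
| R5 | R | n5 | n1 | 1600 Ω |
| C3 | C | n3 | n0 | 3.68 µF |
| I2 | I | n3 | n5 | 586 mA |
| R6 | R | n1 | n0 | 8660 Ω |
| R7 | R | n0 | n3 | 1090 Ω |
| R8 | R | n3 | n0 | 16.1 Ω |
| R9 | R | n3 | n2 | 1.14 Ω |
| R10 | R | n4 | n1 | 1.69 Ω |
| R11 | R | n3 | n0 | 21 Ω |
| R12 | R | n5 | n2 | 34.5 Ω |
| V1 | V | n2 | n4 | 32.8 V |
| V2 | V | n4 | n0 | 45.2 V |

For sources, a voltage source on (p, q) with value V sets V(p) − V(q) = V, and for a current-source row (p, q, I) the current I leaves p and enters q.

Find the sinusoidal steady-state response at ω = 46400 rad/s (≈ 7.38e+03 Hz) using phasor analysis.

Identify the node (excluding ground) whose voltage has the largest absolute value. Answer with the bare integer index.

Apply KCL at each of the 5 non-ground nodes and solve the resulting linear system.
Node n1: branches {R4, R5, R6, R10} → V_1 = 45.23+0.000j
Node n2: branches {R1, R2, C2, R9, R12, V1} → V_2 = 78.00+0.000j
Node n3: branches {R1, C1, R2, I1, C3, I2, R7, R8, R9, R11} → V_3 = 65.75-14.41j
Node n4: branches {C2, R3, R10, V1, V2} → V_4 = 45.20+0.000j
Node n5: branches {R5, I2, R12} → V_5 = 97.10+0.000j
Source currents: i(V1)=-10.49-13.47j, i(V2)=-41.65-12.99j

5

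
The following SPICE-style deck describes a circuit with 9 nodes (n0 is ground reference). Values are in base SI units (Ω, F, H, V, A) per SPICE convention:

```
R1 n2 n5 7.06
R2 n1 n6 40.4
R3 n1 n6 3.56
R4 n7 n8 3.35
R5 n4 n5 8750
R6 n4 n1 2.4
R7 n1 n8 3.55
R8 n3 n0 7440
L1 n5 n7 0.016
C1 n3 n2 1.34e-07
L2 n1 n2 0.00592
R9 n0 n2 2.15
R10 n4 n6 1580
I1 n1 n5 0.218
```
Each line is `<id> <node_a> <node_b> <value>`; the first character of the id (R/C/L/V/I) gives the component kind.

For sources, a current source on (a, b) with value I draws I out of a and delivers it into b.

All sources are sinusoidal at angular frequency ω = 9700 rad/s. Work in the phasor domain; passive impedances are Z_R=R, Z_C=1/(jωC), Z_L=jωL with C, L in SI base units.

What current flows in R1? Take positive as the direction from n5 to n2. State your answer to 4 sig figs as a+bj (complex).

Apply KCL at each of the 8 non-ground nodes and solve the resulting linear system.
Node n1: branches {R2, R3, R6, R7, L2, I1} → V_1 = 0.1491-9.121j
Node n2: branches {R1, C1, L2, R9} → V_2 = 0.000+0.000j
Node n3: branches {R8, C1} → V_3 = 0.000+0.000j
Node n4: branches {R5, R6, R10} → V_4 = 0.1493-9.119j
Node n5: branches {R1, R5, L1, I1} → V_5 = 1.121+0.01833j
Node n6: branches {R2, R3, R10} → V_6 = 0.1491-9.121j
Node n7: branches {R4, L1} → V_7 = 0.5565-9.146j
Node n8: branches {R4, R7} → V_8 = 0.3587-9.134j

0.1588+0.002596j A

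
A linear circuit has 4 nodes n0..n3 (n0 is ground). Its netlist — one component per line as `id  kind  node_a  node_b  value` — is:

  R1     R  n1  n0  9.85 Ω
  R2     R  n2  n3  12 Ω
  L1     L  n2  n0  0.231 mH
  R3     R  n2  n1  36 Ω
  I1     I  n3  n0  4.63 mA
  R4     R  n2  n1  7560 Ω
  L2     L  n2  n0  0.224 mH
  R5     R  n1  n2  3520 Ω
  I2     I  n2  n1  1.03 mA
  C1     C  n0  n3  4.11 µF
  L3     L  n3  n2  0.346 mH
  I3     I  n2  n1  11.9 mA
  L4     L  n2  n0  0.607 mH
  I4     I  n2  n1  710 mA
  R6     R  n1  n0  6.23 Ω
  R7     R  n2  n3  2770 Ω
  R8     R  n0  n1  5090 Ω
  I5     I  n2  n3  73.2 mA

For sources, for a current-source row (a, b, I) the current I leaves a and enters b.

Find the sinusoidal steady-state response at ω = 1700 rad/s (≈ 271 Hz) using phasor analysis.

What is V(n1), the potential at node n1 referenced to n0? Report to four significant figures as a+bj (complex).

MNA unknowns: 3 node voltages V₁..V_3
R1: Y=0.1015+0.000j on G[1,0]
R2: Y=0.08333+0.000j on G[2,3]
L1: Y=0.000-2.546j on G[2,0]
R3: Y=0.02778+0.000j on G[2,1]
I1: z[3]−=0.00463, z[0]+=0.00463
R4: Y=0.0001323+0.000j on G[2,1]
L2: Y=0.000-2.626j on G[2,0]
R5: Y=0.0002841+0.000j on G[1,2]
I2: z[2]−=0.00103, z[1]+=0.00103
C1: Y=0.000+0.006987j on G[0,3]
L3: Y=0.000-1.700j on G[3,2]
I3: z[2]−=0.0119, z[1]+=0.0119
L4: Y=0.000-0.9691j on G[2,0]
I4: z[2]−=0.71, z[1]+=0.71
R6: Y=0.1605+0.000j on G[1,0]
R7: Y=0.0003610+0.000j on G[2,3]
R8: Y=0.0001965+0.000j on G[0,1]
I5: z[2]−=0.0732, z[3]+=0.0732
solve → V1=2.489-0.01040j, V2=-0.0004422-0.1071j, V3=0.001531-0.06715j

2.489-0.01040j V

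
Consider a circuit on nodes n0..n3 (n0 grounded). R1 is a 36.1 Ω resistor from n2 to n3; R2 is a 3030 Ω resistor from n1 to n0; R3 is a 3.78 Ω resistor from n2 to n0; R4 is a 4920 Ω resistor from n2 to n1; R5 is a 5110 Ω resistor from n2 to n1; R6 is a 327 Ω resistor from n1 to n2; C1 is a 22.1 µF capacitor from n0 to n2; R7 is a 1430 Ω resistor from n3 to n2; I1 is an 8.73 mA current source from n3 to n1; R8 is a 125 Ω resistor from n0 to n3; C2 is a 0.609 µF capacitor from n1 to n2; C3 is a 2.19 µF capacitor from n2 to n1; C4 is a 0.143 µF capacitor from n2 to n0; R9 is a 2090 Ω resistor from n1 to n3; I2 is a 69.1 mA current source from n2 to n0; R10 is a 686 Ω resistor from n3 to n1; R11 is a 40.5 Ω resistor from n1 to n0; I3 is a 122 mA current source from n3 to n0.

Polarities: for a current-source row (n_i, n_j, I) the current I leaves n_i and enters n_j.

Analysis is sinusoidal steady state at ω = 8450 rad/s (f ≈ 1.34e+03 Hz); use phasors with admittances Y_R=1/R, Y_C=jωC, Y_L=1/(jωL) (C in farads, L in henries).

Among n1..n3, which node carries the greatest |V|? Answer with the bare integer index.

Element admittances at ω=8450 rad/s:
  Y(R1) = 0.02770+0.000j S between n2,n3
  Y(R2) = 0.0003300+0.000j S between n1,n0
  Y(R3) = 0.2646+0.000j S between n2,n0
  Y(R4) = 0.0002033+0.000j S between n2,n1
  Y(R5) = 0.0001957+0.000j S between n2,n1
  Y(R6) = 0.003058+0.000j S between n1,n2
  Y(C1) = 0.000+0.1867j S between n0,n2
  Y(R7) = 0.0006993+0.000j S between n3,n2
  I1: injects 0.00873 A into n1 (from n3)
  Y(R8) = 0.008000+0.000j S between n0,n3
  Y(C2) = 0.000+0.005146j S between n1,n2
  Y(C3) = 0.000+0.01851j S between n2,n1
  Y(C4) = 0.000+0.001208j S between n2,n0
  Y(R9) = 0.0004785+0.000j S between n1,n3
  I2: injects 0.0691 A into n0 (from n2)
  Y(R10) = 0.001458+0.000j S between n3,n1
  Y(R11) = 0.02469+0.000j S between n1,n0
  I3: injects 0.122 A into n0 (from n3)
Assemble and solve the 3×3 MNA system:
  V(n1)=-0.2553-0.06020j  V(n2)=-0.3896+0.2764j  V(n3)=-3.712+0.2017j

3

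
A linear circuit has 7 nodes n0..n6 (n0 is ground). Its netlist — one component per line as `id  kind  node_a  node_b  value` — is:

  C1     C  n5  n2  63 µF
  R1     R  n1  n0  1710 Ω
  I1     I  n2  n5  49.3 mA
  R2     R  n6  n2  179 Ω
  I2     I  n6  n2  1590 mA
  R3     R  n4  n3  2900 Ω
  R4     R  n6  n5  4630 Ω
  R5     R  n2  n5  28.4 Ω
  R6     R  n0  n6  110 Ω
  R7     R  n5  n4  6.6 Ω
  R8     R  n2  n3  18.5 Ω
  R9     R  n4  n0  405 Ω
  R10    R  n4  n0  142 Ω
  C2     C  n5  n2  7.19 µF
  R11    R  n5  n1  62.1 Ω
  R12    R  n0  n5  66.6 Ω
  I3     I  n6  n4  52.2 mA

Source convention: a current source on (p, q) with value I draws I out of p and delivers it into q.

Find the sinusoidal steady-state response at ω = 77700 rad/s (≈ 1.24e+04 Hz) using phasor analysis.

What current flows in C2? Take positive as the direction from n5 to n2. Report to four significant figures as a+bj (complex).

-0.08222-0.0005823j A

Apply KCL at each of the 6 non-ground nodes and solve the resulting linear system.
Node n1: branches {R1, R11} → V_1 = 34.35+0.01735j
Node n2: branches {C1, I1, R2, I2, R5, R8, C2} → V_2 = 35.60-0.1292j
Node n3: branches {R3, R8} → V_3 = 35.59-0.1283j
Node n4: branches {R3, R7, R9, R10, I3} → V_4 = 33.82+0.01661j
Node n5: branches {C1, I1, R4, R5, R7, C2, R11, R12} → V_5 = 35.60+0.01798j
Node n6: branches {R2, I2, R4, R6, I3} → V_6 = -96.39-0.04820j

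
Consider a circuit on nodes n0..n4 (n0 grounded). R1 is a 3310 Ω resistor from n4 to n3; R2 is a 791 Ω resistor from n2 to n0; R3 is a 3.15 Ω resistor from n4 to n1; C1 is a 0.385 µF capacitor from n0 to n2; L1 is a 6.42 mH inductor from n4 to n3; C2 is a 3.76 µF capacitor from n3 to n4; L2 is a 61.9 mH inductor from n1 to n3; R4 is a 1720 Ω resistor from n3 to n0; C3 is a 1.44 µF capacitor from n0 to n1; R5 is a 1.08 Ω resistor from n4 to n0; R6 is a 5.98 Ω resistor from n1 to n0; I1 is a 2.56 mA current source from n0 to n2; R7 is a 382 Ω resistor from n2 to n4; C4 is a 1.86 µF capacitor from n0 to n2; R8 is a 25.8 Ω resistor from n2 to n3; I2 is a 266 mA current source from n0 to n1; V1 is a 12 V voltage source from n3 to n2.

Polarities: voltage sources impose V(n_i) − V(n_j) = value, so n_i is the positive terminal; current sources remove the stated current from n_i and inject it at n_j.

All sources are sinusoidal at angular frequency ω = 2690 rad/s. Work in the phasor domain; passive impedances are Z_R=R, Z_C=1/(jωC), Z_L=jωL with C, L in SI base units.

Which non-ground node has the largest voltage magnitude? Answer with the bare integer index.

Apply KCL at each of the 4 non-ground nodes and solve the resulting linear system.
Node n1: branches {R3, L2, C3, R6, I2} → V_1 = 0.6898+0.06211j
Node n2: branches {R2, C1, I1, R7, C4, R8, V1} → V_2 = -13.12+1.229j
Node n3: branches {R1, L1, C2, L2, R4, R8, V1} → V_3 = -1.120+1.229j
Node n4: branches {R1, R3, L1, C2, R5, R7} → V_4 = 0.1924+0.06902j
Source currents: i(V1)=-0.5265-0.07464j

2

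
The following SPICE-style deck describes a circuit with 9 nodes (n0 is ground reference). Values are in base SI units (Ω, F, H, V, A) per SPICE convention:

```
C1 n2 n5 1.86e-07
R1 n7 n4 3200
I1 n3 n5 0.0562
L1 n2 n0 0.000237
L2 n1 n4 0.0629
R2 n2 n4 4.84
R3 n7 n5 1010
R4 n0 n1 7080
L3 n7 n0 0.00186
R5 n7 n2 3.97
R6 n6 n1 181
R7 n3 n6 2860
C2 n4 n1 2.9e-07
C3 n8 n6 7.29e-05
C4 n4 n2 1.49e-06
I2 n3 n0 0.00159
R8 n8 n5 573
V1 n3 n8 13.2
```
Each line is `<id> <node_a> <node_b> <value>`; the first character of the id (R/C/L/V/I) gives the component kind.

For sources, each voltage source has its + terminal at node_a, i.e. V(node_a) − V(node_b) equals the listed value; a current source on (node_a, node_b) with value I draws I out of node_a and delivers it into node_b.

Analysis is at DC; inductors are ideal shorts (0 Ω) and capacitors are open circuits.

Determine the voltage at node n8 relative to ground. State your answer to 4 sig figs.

Element admittances at DC:
  Y(C1) = 0.000 S between n2,n5
  Y(R1) = 0.0003125 S between n7,n4
  I1: injects 0.0562 A into n5 (from n3)
  L1: short n2↔n0 (DC inductor)
  L2: short n1↔n4 (DC inductor)
  Y(R2) = 0.2066 S between n2,n4
  Y(R3) = 0.0009901 S between n7,n5
  Y(R4) = 0.0001412 S between n0,n1
  L3: short n7↔n0 (DC inductor)
  Y(R5) = 0.2519 S between n7,n2
  Y(R6) = 0.005525 S between n6,n1
  Y(R7) = 0.0003497 S between n3,n6
  Y(C2) = 0.000 S between n4,n1
  Y(C3) = 0.000 S between n8,n6
  Y(C4) = 0.000 S between n4,n2
  I2: injects 0.00159 A into n0 (from n3)
  Y(R8) = 0.001745 S between n8,n5
  V1: constraint V(n3)−V(n8) = 13.2
Assemble and solve the 12×12 MNA system:
  V(n1)=-0.02245  V(n2)=0.000  V(n3)=-14.16  V(n4)=-0.02245  V(n5)=3.090  V(n6)=-0.8639  V(n7)=0.000  V(n8)=-27.36
  i(L1)=-0.004639  i(L2)=-0.004646  i(L3)=0.003052  i(V1)=-0.05314

-27.36 V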